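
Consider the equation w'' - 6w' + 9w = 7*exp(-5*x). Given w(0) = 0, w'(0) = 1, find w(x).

w = -7*exp(3*x)/64 + 7*exp(-5*x)/64 + 15*x*exp(3*x)/8

Characteristic equation r² - 6r + 9 = 0 has discriminant (-6)² - 4·(9) = 0, so r = 3 is a repeated root.
Hence w_h = (C1 + C2*x)*exp(3*x).
Try w_p = A*exp(-5*x). Substituting into the equation and dividing by exp(-5*x) gives A = 7/64, so w_p = 7*exp(-5*x)/64.
General solution: w = 7*exp(-5*x)/64 + C1*exp(3*x) + C2*x*exp(3*x).
Apply the initial conditions: w(0) = 7/64 + C1 = 0 and w'(0) = -35/64 + C2 + 3*C1 = 1. Solving gives C1 = -7/64, C2 = 15/8.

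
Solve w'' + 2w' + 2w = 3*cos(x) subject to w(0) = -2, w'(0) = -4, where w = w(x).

Characteristic equation r² + 2r + 2 = 0 has discriminant (2)² - 4·(2) = -4 < 0, so r = -1 ± i.
Hence w_h = C1*cos(x)*exp(-x) + C2*exp(-x)*sin(x).
Try w_p = A*cos(x) + B*sin(x). Substituting and equating the coefficients of cos(x) and sin(x) gives A = 3/5, B = 6/5, so w_p = 3*cos(x)/5 + 6*sin(x)/5.
General solution: w = 3*cos(x)/5 + 6*sin(x)/5 + C1*cos(x)*exp(-x) + C2*exp(-x)*sin(x).
Apply the initial conditions: w(0) = 3/5 + C1 = -2 and w'(0) = 6/5 + C2 - C1 = -4. Solving gives C1 = -13/5, C2 = -39/5.

w = 3*cos(x)/5 + 6*sin(x)/5 - 39*exp(-x)*sin(x)/5 - 13*cos(x)*exp(-x)/5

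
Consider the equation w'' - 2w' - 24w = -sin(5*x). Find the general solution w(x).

Characteristic equation r² - 2r - 24 = 0 factors as (r - 6)(r + 4) = 0, so r = 6, -4.
Hence w_h = C1*exp(6*x) + C2*exp(-4*x).
Try w_p = A*cos(5*x) + B*sin(5*x). Substituting and equating the coefficients of cos(5x) and sin(5x) gives A = -10/2501, B = 49/2501, so w_p = -10*cos(5*x)/2501 + 49*sin(5*x)/2501.

w = -10*cos(5*x)/2501 + 49*sin(5*x)/2501 + C1*exp(6*x) + C2*exp(-4*x)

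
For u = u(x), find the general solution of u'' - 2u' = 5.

u = C2 - 5*x/2 + C1*exp(2*x)

Characteristic equation r² - 2r = 0 factors as (r - 2)r = 0, so r = 2, 0.
Hence u_h = C1*exp(2*x) + C2.
Since 0 is a characteristic root (multiplicity 1), multiply the polynomial trial by x: try u_p = A0*x. Substituting and matching coefficients of each power of x gives A0 = -5/2, so u_p = -5*x/2.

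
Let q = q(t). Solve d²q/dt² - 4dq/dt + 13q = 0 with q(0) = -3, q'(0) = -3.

q = exp(2*t)*sin(3*t) - 3*cos(3*t)*exp(2*t)

Characteristic equation r² - 4r + 13 = 0 has discriminant (-4)² - 4·(13) = -36 < 0, so r = 2 ± 3i.
Hence q_h = C1*cos(3*t)*exp(2*t) + C2*exp(2*t)*sin(3*t).
Apply the initial conditions: q(0) = C1 = -3 and q'(0) = 2*C1 + 3*C2 = -3. Solving gives C1 = -3, C2 = 1.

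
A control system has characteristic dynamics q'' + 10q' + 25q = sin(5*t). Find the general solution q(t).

q = -cos(5*t)/50 + C1*exp(-5*t) + C2*t*exp(-5*t)

Characteristic equation r² + 10r + 25 = 0 has discriminant (10)² - 4·(25) = 0, so r = -5 is a repeated root.
Hence q_h = (C1 + C2*t)*exp(-5*t).
Try q_p = A*cos(5*t) + B*sin(5*t). Substituting and equating the coefficients of cos(5t) and sin(5t) gives A = -1/50, B = 0, so q_p = -cos(5*t)/50.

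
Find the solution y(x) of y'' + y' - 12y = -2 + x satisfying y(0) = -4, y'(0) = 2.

Characteristic equation r² + r - 12 = 0 factors as (r - 3)(r + 4) = 0, so r = 3, -4.
Hence y_h = C1*exp(3*x) + C2*exp(-4*x).
For the particular solution try y_p = A0 + A1*x. Substituting and matching coefficients of each power of x gives A0 = 23/144, A1 = -1/12, so y_p = 23/144 - x/12.
General solution: y = 23/144 - x/12 + C1*exp(3*x) + C2*exp(-4*x).
Apply the initial conditions: y(0) = 23/144 + C1 + C2 = -4 and y'(0) = -1/12 - 4*C2 + 3*C1 = 2. Solving gives C1 = -131/63, C2 = -233/112.

y = 23/144 - 233*exp(-4*x)/112 - 131*exp(3*x)/63 - x/12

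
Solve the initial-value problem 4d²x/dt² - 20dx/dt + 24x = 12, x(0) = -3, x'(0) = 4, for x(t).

x = 1/2 + 11*exp(3*t) - 29*exp(2*t)/2

Divide through by 4: x'' - 5x' + 6x = 3.
Characteristic equation r² - 5r + 6 = 0 factors as (r - 3)(r - 2) = 0, so r = 3, 2.
Hence x_h = C1*exp(3*t) + C2*exp(2*t).
For the particular solution try x_p = A0. Substituting and matching coefficients of each power of t gives A0 = 1/2, so x_p = 1/2.
General solution: x = 1/2 + C1*exp(3*t) + C2*exp(2*t).
Apply the initial conditions: x(0) = 1/2 + C1 + C2 = -3 and x'(0) = 2*C2 + 3*C1 = 4. Solving gives C1 = 11, C2 = -29/2.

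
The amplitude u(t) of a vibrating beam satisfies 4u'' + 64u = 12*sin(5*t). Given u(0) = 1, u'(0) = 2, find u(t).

u = -sin(5*t)/3 + 11*sin(4*t)/12 + cos(4*t)

Divide through by 4: u'' + 16u = 3*sin(5*t).
Characteristic equation r² + 16 = 0 has discriminant (0)² - 4·(16) = -64 < 0, so r = ± 4i.
Hence u_h = C1*cos(4*t) + C2*sin(4*t).
Try u_p = A*cos(5*t) + B*sin(5*t). Substituting and equating the coefficients of cos(5t) and sin(5t) gives A = 0, B = -1/3, so u_p = -sin(5*t)/3.
General solution: u = -sin(5*t)/3 + C1*cos(4*t) + C2*sin(4*t).
Apply the initial conditions: u(0) = C1 = 1 and u'(0) = -5/3 + 4*C2 = 2. Solving gives C1 = 1, C2 = 11/12.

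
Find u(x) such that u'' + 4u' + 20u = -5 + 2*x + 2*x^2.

Characteristic equation r² + 4r + 20 = 0 has discriminant (4)² - 4·(20) = -64 < 0, so r = -2 ± 4i.
Hence u_h = C1*cos(4*x)*exp(-2*x) + C2*exp(-2*x)*sin(4*x).
For the particular solution try u_p = A0 + A1*x + A2*x^2. Substituting and matching coefficients of each power of x gives A0 = -34/125, A1 = 3/50, A2 = 1/10, so u_p = -34/125 + x^2/10 + 3*x/50.

u = -34/125 + x**2/10 + 3*x/50 + C1*cos(4*x)*exp(-2*x) + C2*exp(-2*x)*sin(4*x)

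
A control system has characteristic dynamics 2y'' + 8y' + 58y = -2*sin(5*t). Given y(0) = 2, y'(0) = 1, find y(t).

y = -sin(5*t)/104 + 5*cos(5*t)/104 + 103*exp(-2*t)*sin(5*t)/104 + 203*cos(5*t)*exp(-2*t)/104

Divide through by 2: y'' + 4y' + 29y = -sin(5*t).
Characteristic equation r² + 4r + 29 = 0 has discriminant (4)² - 4·(29) = -100 < 0, so r = -2 ± 5i.
Hence y_h = C1*cos(5*t)*exp(-2*t) + C2*exp(-2*t)*sin(5*t).
Try y_p = A*cos(5*t) + B*sin(5*t). Substituting and equating the coefficients of cos(5t) and sin(5t) gives A = 5/104, B = -1/104, so y_p = -sin(5*t)/104 + 5*cos(5*t)/104.
General solution: y = -sin(5*t)/104 + 5*cos(5*t)/104 + C1*cos(5*t)*exp(-2*t) + C2*exp(-2*t)*sin(5*t).
Apply the initial conditions: y(0) = 5/104 + C1 = 2 and y'(0) = -5/104 - 2*C1 + 5*C2 = 1. Solving gives C1 = 203/104, C2 = 103/104.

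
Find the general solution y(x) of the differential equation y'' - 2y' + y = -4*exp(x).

Characteristic equation r² - 2r + 1 = 0 has discriminant (-2)² - 4·(1) = 0, so r = 1 is a repeated root.
Hence y_h = (C1 + C2*x)*exp(x).
Since exp(x) solves the homogeneous equation (r = 1 is a root of multiplicity 2), multiply the trial by x^2. Try y_p = A*x^2*exp(x). Substituting into the equation and dividing by exp(x) gives A = -2, so y_p = -2*x^2*exp(x).

y = C1*exp(x) - 2*x**2*exp(x) + C2*x*exp(x)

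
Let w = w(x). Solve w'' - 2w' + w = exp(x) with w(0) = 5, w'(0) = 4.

Characteristic equation r² - 2r + 1 = 0 has discriminant (-2)² - 4·(1) = 0, so r = 1 is a repeated root.
Hence w_h = (C1 + C2*x)*exp(x).
Since exp(x) solves the homogeneous equation (r = 1 is a root of multiplicity 2), multiply the trial by x^2. Try w_p = A*x^2*exp(x). Substituting into the equation and dividing by exp(x) gives A = 1/2, so w_p = x^2*exp(x)/2.
General solution: w = C1*exp(x) + x^2*exp(x)/2 + C2*x*exp(x).
Apply the initial conditions: w(0) = C1 = 5 and w'(0) = C1 + C2 = 4. Solving gives C1 = 5, C2 = -1.

w = 5*exp(x) + x**2*exp(x)/2 - x*exp(x)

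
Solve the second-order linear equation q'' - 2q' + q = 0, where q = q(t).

Characteristic equation r² - 2r + 1 = 0 has discriminant (-2)² - 4·(1) = 0, so r = 1 is a repeated root.
Hence q_h = (C1 + C2*t)*exp(t).

q = C1*exp(t) + C2*t*exp(t)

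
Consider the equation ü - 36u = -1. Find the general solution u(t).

u = 1/36 + C1*exp(6*t) + C2*exp(-6*t)

Characteristic equation r² - 36 = 0 factors as (r - 6)(r + 6) = 0, so r = 6, -6.
Hence u_h = C1*exp(6*t) + C2*exp(-6*t).
For the particular solution try u_p = A0. Substituting and matching coefficients of each power of t gives A0 = 1/36, so u_p = 1/36.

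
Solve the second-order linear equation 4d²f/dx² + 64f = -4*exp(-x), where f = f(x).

f = -exp(-x)/17 + C1*cos(4*x) + C2*sin(4*x)

Divide through by 4: f'' + 16f = -exp(-x).
Characteristic equation r² + 16 = 0 has discriminant (0)² - 4·(16) = -64 < 0, so r = ± 4i.
Hence f_h = C1*cos(4*x) + C2*sin(4*x).
Try f_p = A*exp(-x). Substituting into the equation and dividing by exp(-x) gives A = -1/17, so f_p = -exp(-x)/17.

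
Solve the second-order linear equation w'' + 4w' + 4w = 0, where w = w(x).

Characteristic equation r² + 4r + 4 = 0 has discriminant (4)² - 4·(4) = 0, so r = -2 is a repeated root.
Hence w_h = (C1 + C2*x)*exp(-2*x).

w = C1*exp(-2*x) + C2*x*exp(-2*x)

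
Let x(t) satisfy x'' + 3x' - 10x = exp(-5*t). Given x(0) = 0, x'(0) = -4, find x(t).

x = -27*exp(2*t)/49 + 27*exp(-5*t)/49 - t*exp(-5*t)/7

Characteristic equation r² + 3r - 10 = 0 factors as (r - 2)(r + 5) = 0, so r = 2, -5.
Hence x_h = C1*exp(2*t) + C2*exp(-5*t).
Since exp(-5*t) solves the homogeneous equation (r = -5 is a root of multiplicity 1), multiply the trial by t. Try x_p = A*t*exp(-5*t). Substituting into the equation and dividing by exp(-5*t) gives A = -1/7, so x_p = -t*exp(-5*t)/7.
General solution: x = C1*exp(2*t) + C2*exp(-5*t) - t*exp(-5*t)/7.
Apply the initial conditions: x(0) = C1 + C2 = 0 and x'(0) = -1/7 - 5*C2 + 2*C1 = -4. Solving gives C1 = -27/49, C2 = 27/49.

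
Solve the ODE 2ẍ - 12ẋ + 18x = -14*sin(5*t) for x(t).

Divide through by 2: x'' - 6x' + 9x = -7*sin(5*t).
Characteristic equation r² - 6r + 9 = 0 has discriminant (-6)² - 4·(9) = 0, so r = 3 is a repeated root.
Hence x_h = (C1 + C2*t)*exp(3*t).
Try x_p = A*cos(5*t) + B*sin(5*t). Substituting and equating the coefficients of cos(5t) and sin(5t) gives A = -105/578, B = 28/289, so x_p = -105*cos(5*t)/578 + 28*sin(5*t)/289.

x = -105*cos(5*t)/578 + 28*sin(5*t)/289 + C1*exp(3*t) + C2*t*exp(3*t)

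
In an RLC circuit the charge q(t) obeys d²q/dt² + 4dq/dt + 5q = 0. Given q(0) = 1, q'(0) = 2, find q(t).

q = cos(t)*exp(-2*t) + 4*exp(-2*t)*sin(t)

Characteristic equation r² + 4r + 5 = 0 has discriminant (4)² - 4·(5) = -4 < 0, so r = -2 ± i.
Hence q_h = C1*cos(t)*exp(-2*t) + C2*exp(-2*t)*sin(t).
Apply the initial conditions: q(0) = C1 = 1 and q'(0) = C2 - 2*C1 = 2. Solving gives C1 = 1, C2 = 4.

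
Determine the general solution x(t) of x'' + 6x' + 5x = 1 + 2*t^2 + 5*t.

x = -1/125 + t/25 + 2*t**2/5 + C1*exp(-t) + C2*exp(-5*t)

Characteristic equation r² + 6r + 5 = 0 factors as (r + 1)(r + 5) = 0, so r = -1, -5.
Hence x_h = C1*exp(-t) + C2*exp(-5*t).
For the particular solution try x_p = A0 + A1*t + A2*t^2. Substituting and matching coefficients of each power of t gives A0 = -1/125, A1 = 1/25, A2 = 2/5, so x_p = -1/125 + t/25 + 2*t^2/5.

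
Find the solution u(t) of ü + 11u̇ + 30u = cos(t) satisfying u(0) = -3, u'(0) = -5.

u = -603*exp(-5*t)/26 + 11*sin(t)/962 + 29*cos(t)/962 + 746*exp(-6*t)/37

Characteristic equation r² + 11r + 30 = 0 factors as (r + 6)(r + 5) = 0, so r = -6, -5.
Hence u_h = C1*exp(-6*t) + C2*exp(-5*t).
Try u_p = A*cos(t) + B*sin(t). Substituting and equating the coefficients of cos(t) and sin(t) gives A = 29/962, B = 11/962, so u_p = 11*sin(t)/962 + 29*cos(t)/962.
General solution: u = 11*sin(t)/962 + 29*cos(t)/962 + C1*exp(-6*t) + C2*exp(-5*t).
Apply the initial conditions: u(0) = 29/962 + C1 + C2 = -3 and u'(0) = 11/962 - 6*C1 - 5*C2 = -5. Solving gives C1 = 746/37, C2 = -603/26.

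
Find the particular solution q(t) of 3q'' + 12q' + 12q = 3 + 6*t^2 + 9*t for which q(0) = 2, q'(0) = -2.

Divide through by 3: q'' + 4q' + 4q = 1 + 2*t^2 + 3*t.
Characteristic equation r² + 4r + 4 = 0 has discriminant (4)² - 4·(4) = 0, so r = -2 is a repeated root.
Hence q_h = (C1 + C2*t)*exp(-2*t).
For the particular solution try q_p = A0 + A1*t + A2*t^2. Substituting and matching coefficients of each power of t gives A0 = 1/4, A1 = -1/4, A2 = 1/2, so q_p = 1/4 + t^2/2 - t/4.
General solution: q = 1/4 + t^2/2 - t/4 + C1*exp(-2*t) + C2*t*exp(-2*t).
Apply the initial conditions: q(0) = 1/4 + C1 = 2 and q'(0) = -1/4 + C2 - 2*C1 = -2. Solving gives C1 = 7/4, C2 = 7/4.

q = 1/4 + t**2/2 - t/4 + 7*exp(-2*t)/4 + 7*t*exp(-2*t)/4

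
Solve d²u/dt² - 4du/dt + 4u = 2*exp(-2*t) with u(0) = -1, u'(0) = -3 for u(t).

u = -9*exp(2*t)/8 + exp(-2*t)/8 - t*exp(2*t)/2

Characteristic equation r² - 4r + 4 = 0 has discriminant (-4)² - 4·(4) = 0, so r = 2 is a repeated root.
Hence u_h = (C1 + C2*t)*exp(2*t).
Try u_p = A*exp(-2*t). Substituting into the equation and dividing by exp(-2*t) gives A = 1/8, so u_p = exp(-2*t)/8.
General solution: u = exp(-2*t)/8 + C1*exp(2*t) + C2*t*exp(2*t).
Apply the initial conditions: u(0) = 1/8 + C1 = -1 and u'(0) = -1/4 + C2 + 2*C1 = -3. Solving gives C1 = -9/8, C2 = -1/2.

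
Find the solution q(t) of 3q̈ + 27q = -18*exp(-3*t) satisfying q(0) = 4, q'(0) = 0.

q = -exp(-3*t)/3 - sin(3*t)/3 + 13*cos(3*t)/3

Divide through by 3: q'' + 9q = -6*exp(-3*t).
Characteristic equation r² + 9 = 0 has discriminant (0)² - 4·(9) = -36 < 0, so r = ± 3i.
Hence q_h = C1*cos(3*t) + C2*sin(3*t).
Try q_p = A*exp(-3*t). Substituting into the equation and dividing by exp(-3*t) gives A = -1/3, so q_p = -exp(-3*t)/3.
General solution: q = -exp(-3*t)/3 + C1*cos(3*t) + C2*sin(3*t).
Apply the initial conditions: q(0) = -1/3 + C1 = 4 and q'(0) = 1 + 3*C2 = 0. Solving gives C1 = 13/3, C2 = -1/3.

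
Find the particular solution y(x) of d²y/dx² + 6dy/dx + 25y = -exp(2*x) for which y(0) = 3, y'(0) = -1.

Characteristic equation r² + 6r + 25 = 0 has discriminant (6)² - 4·(25) = -64 < 0, so r = -3 ± 4i.
Hence y_h = C1*cos(4*x)*exp(-3*x) + C2*exp(-3*x)*sin(4*x).
Try y_p = A*exp(2*x). Substituting into the equation and dividing by exp(2*x) gives A = -1/41, so y_p = -exp(2*x)/41.
General solution: y = -exp(2*x)/41 + C1*cos(4*x)*exp(-3*x) + C2*exp(-3*x)*sin(4*x).
Apply the initial conditions: y(0) = -1/41 + C1 = 3 and y'(0) = -2/41 - 3*C1 + 4*C2 = -1. Solving gives C1 = 124/41, C2 = 333/164.

y = -exp(2*x)/41 + 124*cos(4*x)*exp(-3*x)/41 + 333*exp(-3*x)*sin(4*x)/164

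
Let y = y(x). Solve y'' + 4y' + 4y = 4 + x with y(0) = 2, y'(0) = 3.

y = 3/4 + x/4 + 5*exp(-2*x)/4 + 21*x*exp(-2*x)/4

Characteristic equation r² + 4r + 4 = 0 has discriminant (4)² - 4·(4) = 0, so r = -2 is a repeated root.
Hence y_h = (C1 + C2*x)*exp(-2*x).
For the particular solution try y_p = A0 + A1*x. Substituting and matching coefficients of each power of x gives A0 = 3/4, A1 = 1/4, so y_p = 3/4 + x/4.
General solution: y = 3/4 + x/4 + C1*exp(-2*x) + C2*x*exp(-2*x).
Apply the initial conditions: y(0) = 3/4 + C1 = 2 and y'(0) = 1/4 + C2 - 2*C1 = 3. Solving gives C1 = 5/4, C2 = 21/4.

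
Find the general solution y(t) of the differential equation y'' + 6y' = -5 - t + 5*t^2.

y = C2 - 41*t/54 - 2*t**2/9 + 5*t**3/18 + C1*exp(-6*t)

Characteristic equation r² + 6r = 0 factors as (r + 6)r = 0, so r = -6, 0.
Hence y_h = C1*exp(-6*t) + C2.
Since 0 is a characteristic root (multiplicity 1), multiply the polynomial trial by t: try y_p = t*(A0 + A1*t + A2*t^2). Substituting and matching coefficients of each power of t gives A0 = -41/54, A1 = -2/9, A2 = 5/18, so y_p = -41*t/54 - 2*t^2/9 + 5*t^3/18.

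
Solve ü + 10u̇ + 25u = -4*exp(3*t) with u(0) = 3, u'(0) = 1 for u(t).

Characteristic equation r² + 10r + 25 = 0 has discriminant (10)² - 4·(25) = 0, so r = -5 is a repeated root.
Hence u_h = (C1 + C2*t)*exp(-5*t).
Try u_p = A*exp(3*t). Substituting into the equation and dividing by exp(3*t) gives A = -1/16, so u_p = -exp(3*t)/16.
General solution: u = -exp(3*t)/16 + C1*exp(-5*t) + C2*t*exp(-5*t).
Apply the initial conditions: u(0) = -1/16 + C1 = 3 and u'(0) = -3/16 + C2 - 5*C1 = 1. Solving gives C1 = 49/16, C2 = 33/2.

u = -exp(3*t)/16 + 49*exp(-5*t)/16 + 33*t*exp(-5*t)/2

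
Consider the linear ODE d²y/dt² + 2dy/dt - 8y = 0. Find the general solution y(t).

y = C1*exp(-4*t) + C2*exp(2*t)

Characteristic equation r² + 2r - 8 = 0 factors as (r + 4)(r - 2) = 0, so r = -4, 2.
Hence y_h = C1*exp(-4*t) + C2*exp(2*t).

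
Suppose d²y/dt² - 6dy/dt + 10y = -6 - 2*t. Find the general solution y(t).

y = -18/25 - t/5 + C1*cos(t)*exp(3*t) + C2*exp(3*t)*sin(t)

Characteristic equation r² - 6r + 10 = 0 has discriminant (-6)² - 4·(10) = -4 < 0, so r = 3 ± i.
Hence y_h = C1*cos(t)*exp(3*t) + C2*exp(3*t)*sin(t).
For the particular solution try y_p = A0 + A1*t. Substituting and matching coefficients of each power of t gives A0 = -18/25, A1 = -1/5, so y_p = -18/25 - t/5.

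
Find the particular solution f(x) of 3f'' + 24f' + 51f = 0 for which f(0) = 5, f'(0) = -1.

Divide through by 3: f'' + 8f' + 17f = 0.
Characteristic equation r² + 8r + 17 = 0 has discriminant (8)² - 4·(17) = -4 < 0, so r = -4 ± i.
Hence f_h = C1*cos(x)*exp(-4*x) + C2*exp(-4*x)*sin(x).
Apply the initial conditions: f(0) = C1 = 5 and f'(0) = C2 - 4*C1 = -1. Solving gives C1 = 5, C2 = 19.

f = 5*cos(x)*exp(-4*x) + 19*exp(-4*x)*sin(x)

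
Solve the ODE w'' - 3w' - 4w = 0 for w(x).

w = C1*exp(-x) + C2*exp(4*x)

Characteristic equation r² - 3r - 4 = 0 factors as (r + 1)(r - 4) = 0, so r = -1, 4.
Hence w_h = C1*exp(-x) + C2*exp(4*x).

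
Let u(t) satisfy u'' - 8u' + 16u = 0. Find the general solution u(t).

u = C1*exp(4*t) + C2*t*exp(4*t)

Characteristic equation r² - 8r + 16 = 0 has discriminant (-8)² - 4·(16) = 0, so r = 4 is a repeated root.
Hence u_h = (C1 + C2*t)*exp(4*t).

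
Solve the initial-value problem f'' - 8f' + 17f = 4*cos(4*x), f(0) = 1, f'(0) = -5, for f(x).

Characteristic equation r² - 8r + 17 = 0 has discriminant (-8)² - 4·(17) = -4 < 0, so r = 4 ± i.
Hence f_h = C1*cos(x)*exp(4*x) + C2*exp(4*x)*sin(x).
Try f_p = A*cos(4*x) + B*sin(4*x). Substituting and equating the coefficients of cos(4x) and sin(4x) gives A = 4/1025, B = -128/1025, so f_p = -128*sin(4*x)/1025 + 4*cos(4*x)/1025.
General solution: f = -128*sin(4*x)/1025 + 4*cos(4*x)/1025 + C1*cos(x)*exp(4*x) + C2*exp(4*x)*sin(x).
Apply the initial conditions: f(0) = 4/1025 + C1 = 1 and f'(0) = -512/1025 + C2 + 4*C1 = -5. Solving gives C1 = 1021/1025, C2 = -8697/1025.

f = -128*sin(4*x)/1025 + 4*cos(4*x)/1025 - 8697*exp(4*x)*sin(x)/1025 + 1021*cos(x)*exp(4*x)/1025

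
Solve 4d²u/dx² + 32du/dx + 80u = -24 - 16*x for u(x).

Divide through by 4: u'' + 8u' + 20u = -6 - 4*x.
Characteristic equation r² + 8r + 20 = 0 has discriminant (8)² - 4·(20) = -16 < 0, so r = -4 ± 2i.
Hence u_h = C1*cos(2*x)*exp(-4*x) + C2*exp(-4*x)*sin(2*x).
For the particular solution try u_p = A0 + A1*x. Substituting and matching coefficients of each power of x gives A0 = -11/50, A1 = -1/5, so u_p = -11/50 - x/5.

u = -11/50 - x/5 + C1*cos(2*x)*exp(-4*x) + C2*exp(-4*x)*sin(2*x)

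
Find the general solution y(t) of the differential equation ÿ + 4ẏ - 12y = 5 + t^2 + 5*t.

Characteristic equation r² + 4r - 12 = 0 factors as (r - 2)(r + 6) = 0, so r = 2, -6.
Hence y_h = C1*exp(2*t) + C2*exp(-6*t).
For the particular solution try y_p = A0 + A1*t + A2*t^2. Substituting and matching coefficients of each power of t gives A0 = -127/216, A1 = -17/36, A2 = -1/12, so y_p = -127/216 - 17*t/36 - t^2/12.

y = -127/216 - 17*t/36 - t**2/12 + C1*exp(2*t) + C2*exp(-6*t)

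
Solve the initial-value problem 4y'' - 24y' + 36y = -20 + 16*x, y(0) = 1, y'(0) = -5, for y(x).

Divide through by 4: y'' - 6y' + 9y = -5 + 4*x.
Characteristic equation r² - 6r + 9 = 0 has discriminant (-6)² - 4·(9) = 0, so r = 3 is a repeated root.
Hence y_h = (C1 + C2*x)*exp(3*x).
For the particular solution try y_p = A0 + A1*x. Substituting and matching coefficients of each power of x gives A0 = -7/27, A1 = 4/9, so y_p = -7/27 + 4*x/9.
General solution: y = -7/27 + 4*x/9 + C1*exp(3*x) + C2*x*exp(3*x).
Apply the initial conditions: y(0) = -7/27 + C1 = 1 and y'(0) = 4/9 + C2 + 3*C1 = -5. Solving gives C1 = 34/27, C2 = -83/9.

y = -7/27 + 4*x/9 + 34*exp(3*x)/27 - 83*x*exp(3*x)/9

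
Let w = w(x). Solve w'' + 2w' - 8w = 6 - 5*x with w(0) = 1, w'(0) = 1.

Characteristic equation r² + 2r - 8 = 0 factors as (r - 2)(r + 4) = 0, so r = 2, -4.
Hence w_h = C1*exp(2*x) + C2*exp(-4*x).
For the particular solution try w_p = A0 + A1*x. Substituting and matching coefficients of each power of x gives A0 = -19/32, A1 = 5/8, so w_p = -19/32 + 5*x/8.
General solution: w = -19/32 + 5*x/8 + C1*exp(2*x) + C2*exp(-4*x).
Apply the initial conditions: w(0) = -19/32 + C1 + C2 = 1 and w'(0) = 5/8 - 4*C2 + 2*C1 = 1. Solving gives C1 = 9/8, C2 = 15/32.

w = -19/32 + 5*x/8 + 9*exp(2*x)/8 + 15*exp(-4*x)/32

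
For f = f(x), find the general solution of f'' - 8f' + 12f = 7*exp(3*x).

f = -7*exp(3*x)/3 + C1*exp(2*x) + C2*exp(6*x)

Characteristic equation r² - 8r + 12 = 0 factors as (r - 2)(r - 6) = 0, so r = 2, 6.
Hence f_h = C1*exp(2*x) + C2*exp(6*x).
Try f_p = A*exp(3*x). Substituting into the equation and dividing by exp(3*x) gives A = -7/3, so f_p = -7*exp(3*x)/3.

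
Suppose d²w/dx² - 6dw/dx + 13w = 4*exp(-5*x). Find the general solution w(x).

w = exp(-5*x)/17 + C1*cos(2*x)*exp(3*x) + C2*exp(3*x)*sin(2*x)

Characteristic equation r² - 6r + 13 = 0 has discriminant (-6)² - 4·(13) = -16 < 0, so r = 3 ± 2i.
Hence w_h = C1*cos(2*x)*exp(3*x) + C2*exp(3*x)*sin(2*x).
Try w_p = A*exp(-5*x). Substituting into the equation and dividing by exp(-5*x) gives A = 1/17, so w_p = exp(-5*x)/17.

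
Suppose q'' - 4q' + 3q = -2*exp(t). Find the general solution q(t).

q = C1*exp(3*t) + C2*exp(t) + t*exp(t)

Characteristic equation r² - 4r + 3 = 0 factors as (r - 3)(r - 1) = 0, so r = 3, 1.
Hence q_h = C1*exp(3*t) + C2*exp(t).
Since exp(t) solves the homogeneous equation (r = 1 is a root of multiplicity 1), multiply the trial by t. Try q_p = A*t*exp(t). Substituting into the equation and dividing by exp(t) gives A = 1, so q_p = t*exp(t).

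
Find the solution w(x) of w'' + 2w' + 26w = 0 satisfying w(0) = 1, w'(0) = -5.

Characteristic equation r² + 2r + 26 = 0 has discriminant (2)² - 4·(26) = -100 < 0, so r = -1 ± 5i.
Hence w_h = C1*cos(5*x)*exp(-x) + C2*exp(-x)*sin(5*x).
Apply the initial conditions: w(0) = C1 = 1 and w'(0) = -C1 + 5*C2 = -5. Solving gives C1 = 1, C2 = -4/5.

w = cos(5*x)*exp(-x) - 4*exp(-x)*sin(5*x)/5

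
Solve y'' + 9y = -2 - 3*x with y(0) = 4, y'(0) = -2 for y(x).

y = -2/9 - 5*sin(3*x)/9 - x/3 + 38*cos(3*x)/9

Characteristic equation r² + 9 = 0 has discriminant (0)² - 4·(9) = -36 < 0, so r = ± 3i.
Hence y_h = C1*cos(3*x) + C2*sin(3*x).
For the particular solution try y_p = A0 + A1*x. Substituting and matching coefficients of each power of x gives A0 = -2/9, A1 = -1/3, so y_p = -2/9 - x/3.
General solution: y = -2/9 - x/3 + C1*cos(3*x) + C2*sin(3*x).
Apply the initial conditions: y(0) = -2/9 + C1 = 4 and y'(0) = -1/3 + 3*C2 = -2. Solving gives C1 = 38/9, C2 = -5/9.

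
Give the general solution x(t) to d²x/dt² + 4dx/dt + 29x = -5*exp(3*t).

Characteristic equation r² + 4r + 29 = 0 has discriminant (4)² - 4·(29) = -100 < 0, so r = -2 ± 5i.
Hence x_h = C1*cos(5*t)*exp(-2*t) + C2*exp(-2*t)*sin(5*t).
Try x_p = A*exp(3*t). Substituting into the equation and dividing by exp(3*t) gives A = -1/10, so x_p = -exp(3*t)/10.

x = -exp(3*t)/10 + C1*cos(5*t)*exp(-2*t) + C2*exp(-2*t)*sin(5*t)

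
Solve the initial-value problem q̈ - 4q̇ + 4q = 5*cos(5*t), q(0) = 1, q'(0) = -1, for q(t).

Characteristic equation r² - 4r + 4 = 0 has discriminant (-4)² - 4·(4) = 0, so r = 2 is a repeated root.
Hence q_h = (C1 + C2*t)*exp(2*t).
Try q_p = A*cos(5*t) + B*sin(5*t). Substituting and equating the coefficients of cos(5t) and sin(5t) gives A = -105/841, B = -100/841, so q_p = -105*cos(5*t)/841 - 100*sin(5*t)/841.
General solution: q = -105*cos(5*t)/841 - 100*sin(5*t)/841 + C1*exp(2*t) + C2*t*exp(2*t).
Apply the initial conditions: q(0) = -105/841 + C1 = 1 and q'(0) = -500/841 + C2 + 2*C1 = -1. Solving gives C1 = 946/841, C2 = -77/29.

q = -105*cos(5*t)/841 - 100*sin(5*t)/841 + 946*exp(2*t)/841 - 77*t*exp(2*t)/29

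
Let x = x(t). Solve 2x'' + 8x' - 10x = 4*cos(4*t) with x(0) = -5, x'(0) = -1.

Divide through by 2: x'' + 4x' - 5x = 2*cos(4*t).
Characteristic equation r² + 4r - 5 = 0 factors as (r + 5)(r - 1) = 0, so r = -5, 1.
Hence x_h = C1*exp(-5*t) + C2*exp(t).
Try x_p = A*cos(4*t) + B*sin(4*t). Substituting and equating the coefficients of cos(4t) and sin(4t) gives A = -42/697, B = 32/697, so x_p = -42*cos(4*t)/697 + 32*sin(4*t)/697.
General solution: x = -42*cos(4*t)/697 + 32*sin(4*t)/697 + C1*exp(-5*t) + C2*exp(t).
Apply the initial conditions: x(0) = -42/697 + C1 + C2 = -5 and x'(0) = 128/697 + C2 - 5*C1 = -1. Solving gives C1 = -77/123, C2 = -220/51.

x = -220*exp(t)/51 - 77*exp(-5*t)/123 - 42*cos(4*t)/697 + 32*sin(4*t)/697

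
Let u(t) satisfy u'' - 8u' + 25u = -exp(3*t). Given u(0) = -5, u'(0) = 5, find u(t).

Characteristic equation r² - 8r + 25 = 0 has discriminant (-8)² - 4·(25) = -36 < 0, so r = 4 ± 3i.
Hence u_h = C1*cos(3*t)*exp(4*t) + C2*exp(4*t)*sin(3*t).
Try u_p = A*exp(3*t). Substituting into the equation and dividing by exp(3*t) gives A = -1/10, so u_p = -exp(3*t)/10.
General solution: u = -exp(3*t)/10 + C1*cos(3*t)*exp(4*t) + C2*exp(4*t)*sin(3*t).
Apply the initial conditions: u(0) = -1/10 + C1 = -5 and u'(0) = -3/10 + 3*C2 + 4*C1 = 5. Solving gives C1 = -49/10, C2 = 83/10.

u = -exp(3*t)/10 - 49*cos(3*t)*exp(4*t)/10 + 83*exp(4*t)*sin(3*t)/10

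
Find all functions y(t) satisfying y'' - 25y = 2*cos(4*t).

y = -2*cos(4*t)/41 + C1*exp(-5*t) + C2*exp(5*t)

Characteristic equation r² - 25 = 0 factors as (r + 5)(r - 5) = 0, so r = -5, 5.
Hence y_h = C1*exp(-5*t) + C2*exp(5*t).
Try y_p = A*cos(4*t) + B*sin(4*t). Substituting and equating the coefficients of cos(4t) and sin(4t) gives A = -2/41, B = 0, so y_p = -2*cos(4*t)/41.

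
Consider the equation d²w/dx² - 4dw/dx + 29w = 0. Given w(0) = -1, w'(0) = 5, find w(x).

Characteristic equation r² - 4r + 29 = 0 has discriminant (-4)² - 4·(29) = -100 < 0, so r = 2 ± 5i.
Hence w_h = C1*cos(5*x)*exp(2*x) + C2*exp(2*x)*sin(5*x).
Apply the initial conditions: w(0) = C1 = -1 and w'(0) = 2*C1 + 5*C2 = 5. Solving gives C1 = -1, C2 = 7/5.

w = -cos(5*x)*exp(2*x) + 7*exp(2*x)*sin(5*x)/5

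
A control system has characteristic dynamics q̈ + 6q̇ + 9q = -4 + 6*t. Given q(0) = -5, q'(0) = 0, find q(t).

Characteristic equation r² + 6r + 9 = 0 has discriminant (6)² - 4·(9) = 0, so r = -3 is a repeated root.
Hence q_h = (C1 + C2*t)*exp(-3*t).
For the particular solution try q_p = A0 + A1*t. Substituting and matching coefficients of each power of t gives A0 = -8/9, A1 = 2/3, so q_p = -8/9 + 2*t/3.
General solution: q = -8/9 + 2*t/3 + C1*exp(-3*t) + C2*t*exp(-3*t).
Apply the initial conditions: q(0) = -8/9 + C1 = -5 and q'(0) = 2/3 + C2 - 3*C1 = 0. Solving gives C1 = -37/9, C2 = -13.

q = -8/9 - 37*exp(-3*t)/9 + 2*t/3 - 13*t*exp(-3*t)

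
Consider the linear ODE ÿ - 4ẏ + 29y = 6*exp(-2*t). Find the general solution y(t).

y = 6*exp(-2*t)/41 + C1*cos(5*t)*exp(2*t) + C2*exp(2*t)*sin(5*t)

Characteristic equation r² - 4r + 29 = 0 has discriminant (-4)² - 4·(29) = -100 < 0, so r = 2 ± 5i.
Hence y_h = C1*cos(5*t)*exp(2*t) + C2*exp(2*t)*sin(5*t).
Try y_p = A*exp(-2*t). Substituting into the equation and dividing by exp(-2*t) gives A = 6/41, so y_p = 6*exp(-2*t)/41.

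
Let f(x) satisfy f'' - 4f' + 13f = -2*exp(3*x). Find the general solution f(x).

f = -exp(3*x)/5 + C1*cos(3*x)*exp(2*x) + C2*exp(2*x)*sin(3*x)

Characteristic equation r² - 4r + 13 = 0 has discriminant (-4)² - 4·(13) = -36 < 0, so r = 2 ± 3i.
Hence f_h = C1*cos(3*x)*exp(2*x) + C2*exp(2*x)*sin(3*x).
Try f_p = A*exp(3*x). Substituting into the equation and dividing by exp(3*x) gives A = -1/5, so f_p = -exp(3*x)/5.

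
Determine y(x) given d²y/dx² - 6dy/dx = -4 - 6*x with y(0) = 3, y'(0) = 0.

y = 113/36 + x**2/2 - 5*exp(6*x)/36 + 5*x/6

Characteristic equation r² - 6r = 0 factors as (r - 6)r = 0, so r = 6, 0.
Hence y_h = C1*exp(6*x) + C2.
Since 0 is a characteristic root (multiplicity 1), multiply the polynomial trial by x: try y_p = x*(A0 + A1*x). Substituting and matching coefficients of each power of x gives A0 = 5/6, A1 = 1/2, so y_p = x^2/2 + 5*x/6.
General solution: y = C2 + x^2/2 + 5*x/6 + C1*exp(6*x).
Apply the initial conditions: y(0) = C1 + C2 = 3 and y'(0) = 5/6 + 6*C1 = 0. Solving gives C1 = -5/36, C2 = 113/36.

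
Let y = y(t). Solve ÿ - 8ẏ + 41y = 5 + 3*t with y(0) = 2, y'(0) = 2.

y = 229/1681 + 3*t/41 - 9293*exp(4*t)*sin(5*t)/8405 + 3133*cos(5*t)*exp(4*t)/1681

Characteristic equation r² - 8r + 41 = 0 has discriminant (-8)² - 4·(41) = -100 < 0, so r = 4 ± 5i.
Hence y_h = C1*cos(5*t)*exp(4*t) + C2*exp(4*t)*sin(5*t).
For the particular solution try y_p = A0 + A1*t. Substituting and matching coefficients of each power of t gives A0 = 229/1681, A1 = 3/41, so y_p = 229/1681 + 3*t/41.
General solution: y = 229/1681 + 3*t/41 + C1*cos(5*t)*exp(4*t) + C2*exp(4*t)*sin(5*t).
Apply the initial conditions: y(0) = 229/1681 + C1 = 2 and y'(0) = 3/41 + 4*C1 + 5*C2 = 2. Solving gives C1 = 3133/1681, C2 = -9293/8405.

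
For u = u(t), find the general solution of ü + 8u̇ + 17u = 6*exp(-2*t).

u = 6*exp(-2*t)/5 + C1*cos(t)*exp(-4*t) + C2*exp(-4*t)*sin(t)

Characteristic equation r² + 8r + 17 = 0 has discriminant (8)² - 4·(17) = -4 < 0, so r = -4 ± i.
Hence u_h = C1*cos(t)*exp(-4*t) + C2*exp(-4*t)*sin(t).
Try u_p = A*exp(-2*t). Substituting into the equation and dividing by exp(-2*t) gives A = 6/5, so u_p = 6*exp(-2*t)/5.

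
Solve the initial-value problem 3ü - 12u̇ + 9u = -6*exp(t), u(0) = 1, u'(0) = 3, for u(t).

Divide through by 3: u'' - 4u' + 3u = -2*exp(t).
Characteristic equation r² - 4r + 3 = 0 factors as (r - 3)(r - 1) = 0, so r = 3, 1.
Hence u_h = C1*exp(3*t) + C2*exp(t).
Since exp(t) solves the homogeneous equation (r = 1 is a root of multiplicity 1), multiply the trial by t. Try u_p = A*t*exp(t). Substituting into the equation and dividing by exp(t) gives A = 1, so u_p = t*exp(t).
General solution: u = C1*exp(3*t) + C2*exp(t) + t*exp(t).
Apply the initial conditions: u(0) = C1 + C2 = 1 and u'(0) = 1 + C2 + 3*C1 = 3. Solving gives C1 = 1/2, C2 = 1/2.

u = exp(t)/2 + exp(3*t)/2 + t*exp(t)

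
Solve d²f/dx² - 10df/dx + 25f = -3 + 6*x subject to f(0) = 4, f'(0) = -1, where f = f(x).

f = -3/125 + 6*x/25 + 503*exp(5*x)/125 - 534*x*exp(5*x)/25

Characteristic equation r² - 10r + 25 = 0 has discriminant (-10)² - 4·(25) = 0, so r = 5 is a repeated root.
Hence f_h = (C1 + C2*x)*exp(5*x).
For the particular solution try f_p = A0 + A1*x. Substituting and matching coefficients of each power of x gives A0 = -3/125, A1 = 6/25, so f_p = -3/125 + 6*x/25.
General solution: f = -3/125 + 6*x/25 + C1*exp(5*x) + C2*x*exp(5*x).
Apply the initial conditions: f(0) = -3/125 + C1 = 4 and f'(0) = 6/25 + C2 + 5*C1 = -1. Solving gives C1 = 503/125, C2 = -534/25.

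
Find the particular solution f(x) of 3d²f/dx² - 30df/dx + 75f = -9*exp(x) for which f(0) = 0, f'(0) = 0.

Divide through by 3: f'' - 10f' + 25f = -3*exp(x).
Characteristic equation r² - 10r + 25 = 0 has discriminant (-10)² - 4·(25) = 0, so r = 5 is a repeated root.
Hence f_h = (C1 + C2*x)*exp(5*x).
Try f_p = A*exp(x). Substituting into the equation and dividing by exp(x) gives A = -3/16, so f_p = -3*exp(x)/16.
General solution: f = -3*exp(x)/16 + C1*exp(5*x) + C2*x*exp(5*x).
Apply the initial conditions: f(0) = -3/16 + C1 = 0 and f'(0) = -3/16 + C2 + 5*C1 = 0. Solving gives C1 = 3/16, C2 = -3/4.

f = -3*exp(x)/16 + 3*exp(5*x)/16 - 3*x*exp(5*x)/4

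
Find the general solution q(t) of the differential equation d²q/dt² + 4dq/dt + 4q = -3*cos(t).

Characteristic equation r² + 4r + 4 = 0 has discriminant (4)² - 4·(4) = 0, so r = -2 is a repeated root.
Hence q_h = (C1 + C2*t)*exp(-2*t).
Try q_p = A*cos(t) + B*sin(t). Substituting and equating the coefficients of cos(t) and sin(t) gives A = -9/25, B = -12/25, so q_p = -12*sin(t)/25 - 9*cos(t)/25.

q = -12*sin(t)/25 - 9*cos(t)/25 + C1*exp(-2*t) + C2*t*exp(-2*t)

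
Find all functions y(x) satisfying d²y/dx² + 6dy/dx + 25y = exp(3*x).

y = exp(3*x)/52 + C1*cos(4*x)*exp(-3*x) + C2*exp(-3*x)*sin(4*x)

Characteristic equation r² + 6r + 25 = 0 has discriminant (6)² - 4·(25) = -64 < 0, so r = -3 ± 4i.
Hence y_h = C1*cos(4*x)*exp(-3*x) + C2*exp(-3*x)*sin(4*x).
Try y_p = A*exp(3*x). Substituting into the equation and dividing by exp(3*x) gives A = 1/52, so y_p = exp(3*x)/52.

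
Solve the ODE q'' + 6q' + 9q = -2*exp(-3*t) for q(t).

q = C1*exp(-3*t) - t**2*exp(-3*t) + C2*t*exp(-3*t)

Characteristic equation r² + 6r + 9 = 0 has discriminant (6)² - 4·(9) = 0, so r = -3 is a repeated root.
Hence q_h = (C1 + C2*t)*exp(-3*t).
Since exp(-3*t) solves the homogeneous equation (r = -3 is a root of multiplicity 2), multiply the trial by t^2. Try q_p = A*t^2*exp(-3*t). Substituting into the equation and dividing by exp(-3*t) gives A = -1, so q_p = -t^2*exp(-3*t).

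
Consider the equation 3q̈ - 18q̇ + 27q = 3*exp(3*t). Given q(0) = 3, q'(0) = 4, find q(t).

q = 3*exp(3*t) + t**2*exp(3*t)/2 - 5*t*exp(3*t)

Divide through by 3: q'' - 6q' + 9q = exp(3*t).
Characteristic equation r² - 6r + 9 = 0 has discriminant (-6)² - 4·(9) = 0, so r = 3 is a repeated root.
Hence q_h = (C1 + C2*t)*exp(3*t).
Since exp(3*t) solves the homogeneous equation (r = 3 is a root of multiplicity 2), multiply the trial by t^2. Try q_p = A*t^2*exp(3*t). Substituting into the equation and dividing by exp(3*t) gives A = 1/2, so q_p = t^2*exp(3*t)/2.
General solution: q = C1*exp(3*t) + t^2*exp(3*t)/2 + C2*t*exp(3*t).
Apply the initial conditions: q(0) = C1 = 3 and q'(0) = C2 + 3*C1 = 4. Solving gives C1 = 3, C2 = -5.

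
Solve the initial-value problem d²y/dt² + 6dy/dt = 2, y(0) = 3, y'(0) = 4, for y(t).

Characteristic equation r² + 6r = 0 factors as (r + 6)r = 0, so r = -6, 0.
Hence y_h = C1*exp(-6*t) + C2.
Since 1 solves the homogeneous equation (r = 0 is a root of multiplicity 1), multiply the trial by t. Try y_p = A*t. Substituting into the equation and dividing by 1 gives A = 1/3, so y_p = t/3.
General solution: y = C2 + t/3 + C1*exp(-6*t).
Apply the initial conditions: y(0) = C1 + C2 = 3 and y'(0) = 1/3 - 6*C1 = 4. Solving gives C1 = -11/18, C2 = 65/18.

y = 65/18 - 11*exp(-6*t)/18 + t/3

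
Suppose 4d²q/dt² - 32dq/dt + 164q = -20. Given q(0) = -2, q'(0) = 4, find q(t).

q = -5/41 - 77*cos(5*t)*exp(4*t)/41 + 472*exp(4*t)*sin(5*t)/205

Divide through by 4: q'' - 8q' + 41q = -5.
Characteristic equation r² - 8r + 41 = 0 has discriminant (-8)² - 4·(41) = -100 < 0, so r = 4 ± 5i.
Hence q_h = C1*cos(5*t)*exp(4*t) + C2*exp(4*t)*sin(5*t).
For the particular solution try q_p = A0. Substituting and matching coefficients of each power of t gives A0 = -5/41, so q_p = -5/41.
General solution: q = -5/41 + C1*cos(5*t)*exp(4*t) + C2*exp(4*t)*sin(5*t).
Apply the initial conditions: q(0) = -5/41 + C1 = -2 and q'(0) = 4*C1 + 5*C2 = 4. Solving gives C1 = -77/41, C2 = 472/205.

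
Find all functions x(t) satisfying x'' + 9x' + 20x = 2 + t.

Characteristic equation r² + 9r + 20 = 0 factors as (r + 4)(r + 5) = 0, so r = -4, -5.
Hence x_h = C1*exp(-4*t) + C2*exp(-5*t).
For the particular solution try x_p = A0 + A1*t. Substituting and matching coefficients of each power of t gives A0 = 31/400, A1 = 1/20, so x_p = 31/400 + t/20.

x = 31/400 + t/20 + C1*exp(-4*t) + C2*exp(-5*t)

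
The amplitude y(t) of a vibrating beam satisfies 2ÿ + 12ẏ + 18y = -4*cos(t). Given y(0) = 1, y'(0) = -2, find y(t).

Divide through by 2: y'' + 6y' + 9y = -2*cos(t).
Characteristic equation r² + 6r + 9 = 0 has discriminant (6)² - 4·(9) = 0, so r = -3 is a repeated root.
Hence y_h = (C1 + C2*t)*exp(-3*t).
Try y_p = A*cos(t) + B*sin(t). Substituting and equating the coefficients of cos(t) and sin(t) gives A = -4/25, B = -3/25, so y_p = -4*cos(t)/25 - 3*sin(t)/25.
General solution: y = -4*cos(t)/25 - 3*sin(t)/25 + C1*exp(-3*t) + C2*t*exp(-3*t).
Apply the initial conditions: y(0) = -4/25 + C1 = 1 and y'(0) = -3/25 + C2 - 3*C1 = -2. Solving gives C1 = 29/25, C2 = 8/5.

y = -4*cos(t)/25 - 3*sin(t)/25 + 29*exp(-3*t)/25 + 8*t*exp(-3*t)/5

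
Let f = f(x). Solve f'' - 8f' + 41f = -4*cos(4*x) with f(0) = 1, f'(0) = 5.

Characteristic equation r² - 8r + 41 = 0 has discriminant (-8)² - 4·(41) = -100 < 0, so r = 4 ± 5i.
Hence f_h = C1*cos(5*x)*exp(4*x) + C2*exp(4*x)*sin(5*x).
Try f_p = A*cos(4*x) + B*sin(4*x). Substituting and equating the coefficients of cos(4x) and sin(4x) gives A = -100/1649, B = 128/1649, so f_p = -100*cos(4*x)/1649 + 128*sin(4*x)/1649.
General solution: f = -100*cos(4*x)/1649 + 128*sin(4*x)/1649 + C1*cos(5*x)*exp(4*x) + C2*exp(4*x)*sin(5*x).
Apply the initial conditions: f(0) = -100/1649 + C1 = 1 and f'(0) = 512/1649 + 4*C1 + 5*C2 = 5. Solving gives C1 = 1749/1649, C2 = 737/8245.

f = -100*cos(4*x)/1649 + 128*sin(4*x)/1649 + 737*exp(4*x)*sin(5*x)/8245 + 1749*cos(5*x)*exp(4*x)/1649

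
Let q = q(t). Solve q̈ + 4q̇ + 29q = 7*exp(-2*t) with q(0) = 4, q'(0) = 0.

Characteristic equation r² + 4r + 29 = 0 has discriminant (4)² - 4·(29) = -100 < 0, so r = -2 ± 5i.
Hence q_h = C1*cos(5*t)*exp(-2*t) + C2*exp(-2*t)*sin(5*t).
Try q_p = A*exp(-2*t). Substituting into the equation and dividing by exp(-2*t) gives A = 7/25, so q_p = 7*exp(-2*t)/25.
General solution: q = 7*exp(-2*t)/25 + C1*cos(5*t)*exp(-2*t) + C2*exp(-2*t)*sin(5*t).
Apply the initial conditions: q(0) = 7/25 + C1 = 4 and q'(0) = -14/25 - 2*C1 + 5*C2 = 0. Solving gives C1 = 93/25, C2 = 8/5.

q = 7*exp(-2*t)/25 + 8*exp(-2*t)*sin(5*t)/5 + 93*cos(5*t)*exp(-2*t)/25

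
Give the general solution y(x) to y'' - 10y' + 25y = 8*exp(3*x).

y = 2*exp(3*x) + C1*exp(5*x) + C2*x*exp(5*x)

Characteristic equation r² - 10r + 25 = 0 has discriminant (-10)² - 4·(25) = 0, so r = 5 is a repeated root.
Hence y_h = (C1 + C2*x)*exp(5*x).
Try y_p = A*exp(3*x). Substituting into the equation and dividing by exp(3*x) gives A = 2, so y_p = 2*exp(3*x).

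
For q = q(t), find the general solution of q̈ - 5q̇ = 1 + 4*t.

Characteristic equation r² - 5r = 0 factors as (r - 5)r = 0, so r = 5, 0.
Hence q_h = C1*exp(5*t) + C2.
Since 0 is a characteristic root (multiplicity 1), multiply the polynomial trial by t: try q_p = t*(A0 + A1*t). Substituting and matching coefficients of each power of t gives A0 = -9/25, A1 = -2/5, so q_p = -9*t/25 - 2*t^2/5.

q = C2 - 9*t/25 - 2*t**2/5 + C1*exp(5*t)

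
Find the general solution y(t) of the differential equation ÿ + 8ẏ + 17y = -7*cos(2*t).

Characteristic equation r² + 8r + 17 = 0 has discriminant (8)² - 4·(17) = -4 < 0, so r = -4 ± i.
Hence y_h = C1*cos(t)*exp(-4*t) + C2*exp(-4*t)*sin(t).
Try y_p = A*cos(2*t) + B*sin(2*t). Substituting and equating the coefficients of cos(2t) and sin(2t) gives A = -91/425, B = -112/425, so y_p = -112*sin(2*t)/425 - 91*cos(2*t)/425.

y = -112*sin(2*t)/425 - 91*cos(2*t)/425 + C1*cos(t)*exp(-4*t) + C2*exp(-4*t)*sin(t)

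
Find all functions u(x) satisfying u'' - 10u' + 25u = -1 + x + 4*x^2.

u = 9/625 + 4*x**2/25 + 21*x/125 + C1*exp(5*x) + C2*x*exp(5*x)

Characteristic equation r² - 10r + 25 = 0 has discriminant (-10)² - 4·(25) = 0, so r = 5 is a repeated root.
Hence u_h = (C1 + C2*x)*exp(5*x).
For the particular solution try u_p = A0 + A1*x + A2*x^2. Substituting and matching coefficients of each power of x gives A0 = 9/625, A1 = 21/125, A2 = 4/25, so u_p = 9/625 + 4*x^2/25 + 21*x/125.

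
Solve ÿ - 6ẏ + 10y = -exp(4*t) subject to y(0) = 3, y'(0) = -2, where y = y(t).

Characteristic equation r² - 6r + 10 = 0 has discriminant (-6)² - 4·(10) = -4 < 0, so r = 3 ± i.
Hence y_h = C1*cos(t)*exp(3*t) + C2*exp(3*t)*sin(t).
Try y_p = A*exp(4*t). Substituting into the equation and dividing by exp(4*t) gives A = -1/2, so y_p = -exp(4*t)/2.
General solution: y = -exp(4*t)/2 + C1*cos(t)*exp(3*t) + C2*exp(3*t)*sin(t).
Apply the initial conditions: y(0) = -1/2 + C1 = 3 and y'(0) = -2 + C2 + 3*C1 = -2. Solving gives C1 = 7/2, C2 = -21/2.

y = -exp(4*t)/2 - 21*exp(3*t)*sin(t)/2 + 7*cos(t)*exp(3*t)/2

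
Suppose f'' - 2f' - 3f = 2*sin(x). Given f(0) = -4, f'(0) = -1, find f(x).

Characteristic equation r² - 2r - 3 = 0 factors as (r + 1)(r - 3) = 0, so r = -1, 3.
Hence f_h = C1*exp(-x) + C2*exp(3*x).
Try f_p = A*cos(x) + B*sin(x). Substituting and equating the coefficients of cos(x) and sin(x) gives A = 1/5, B = -2/5, so f_p = -2*sin(x)/5 + cos(x)/5.
General solution: f = -2*sin(x)/5 + cos(x)/5 + C1*exp(-x) + C2*exp(3*x).
Apply the initial conditions: f(0) = 1/5 + C1 + C2 = -4 and f'(0) = -2/5 - C1 + 3*C2 = -1. Solving gives C1 = -3, C2 = -6/5.

f = -3*exp(-x) - 6*exp(3*x)/5 - 2*sin(x)/5 + cos(x)/5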